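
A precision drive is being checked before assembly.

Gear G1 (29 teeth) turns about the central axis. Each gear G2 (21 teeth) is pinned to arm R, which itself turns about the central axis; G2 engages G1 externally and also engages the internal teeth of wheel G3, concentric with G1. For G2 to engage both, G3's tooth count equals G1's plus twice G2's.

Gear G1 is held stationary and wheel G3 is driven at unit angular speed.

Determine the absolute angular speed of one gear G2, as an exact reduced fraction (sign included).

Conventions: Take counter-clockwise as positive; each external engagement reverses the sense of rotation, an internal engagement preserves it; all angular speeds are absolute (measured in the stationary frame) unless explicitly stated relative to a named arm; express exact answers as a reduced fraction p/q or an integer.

recognized (axles ride arm R): planetary set, 29/21/71 teeth
ring teeth: 29 + 2·21 = 71
29(ω_sun−ω_arm) = −71(ω_ring−ω_arm),  ω_sun = 0, ω_ring = 1
29(0−ω_arm) = −71(1−ω_arm)  ⇒  100·ω_arm = 71  ⇒  ω_arm = 71/100
sun–planet mesh: 29·(0−71/100) = −21·(ω_p−ω_arm)  ⇒  ω_p−ω_arm = 2059/2100
ω_p = 71/100 + 2059/2100 = 71/42
exact speed ratio = 71/42

71/42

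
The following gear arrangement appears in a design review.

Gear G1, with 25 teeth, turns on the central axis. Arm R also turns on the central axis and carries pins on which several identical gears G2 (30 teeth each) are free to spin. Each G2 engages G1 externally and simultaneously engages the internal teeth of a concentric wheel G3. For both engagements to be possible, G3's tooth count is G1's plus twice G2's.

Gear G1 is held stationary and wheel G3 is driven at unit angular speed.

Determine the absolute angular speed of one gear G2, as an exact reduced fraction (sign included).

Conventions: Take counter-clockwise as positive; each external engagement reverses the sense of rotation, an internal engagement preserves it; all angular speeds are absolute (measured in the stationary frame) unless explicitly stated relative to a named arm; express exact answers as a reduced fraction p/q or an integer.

topology: planetary set — G1 25T / G2 30T / G3 85T, arm = carrier (Willis)
ring teeth: 25 + 2·30 = 85
25(ω_sun−ω_arm) = −85(ω_ring−ω_arm),  ω_sun = 0, ω_ring = 1
25(0−ω_arm) = −85(1−ω_arm)  ⇒  110·ω_arm = 85  ⇒  ω_arm = 17/22
sun–planet mesh: 25·(0−17/22) = −30·(ω_p−ω_arm)  ⇒  ω_p−ω_arm = 85/132
ω_p = 17/22 + 85/132 = 17/12
exact speed ratio = 17/12

17/12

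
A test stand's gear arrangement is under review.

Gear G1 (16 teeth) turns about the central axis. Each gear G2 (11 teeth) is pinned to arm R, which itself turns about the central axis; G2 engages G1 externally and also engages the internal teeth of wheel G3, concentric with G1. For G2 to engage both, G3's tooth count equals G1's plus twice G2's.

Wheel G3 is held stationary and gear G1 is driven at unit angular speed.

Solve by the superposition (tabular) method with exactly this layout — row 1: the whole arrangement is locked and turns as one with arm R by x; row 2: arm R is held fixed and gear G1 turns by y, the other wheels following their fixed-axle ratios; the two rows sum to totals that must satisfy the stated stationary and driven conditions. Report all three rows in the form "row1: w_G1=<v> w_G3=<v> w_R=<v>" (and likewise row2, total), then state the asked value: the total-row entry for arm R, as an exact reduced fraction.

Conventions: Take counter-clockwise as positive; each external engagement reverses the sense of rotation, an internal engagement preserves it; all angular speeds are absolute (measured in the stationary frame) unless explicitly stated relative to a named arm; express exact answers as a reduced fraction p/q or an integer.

recognized (axles ride arm R): planetary set, 16/11/38 teeth
row 1 — lock + rotate with arm: ω_sun = ω_ring = ω_arm = x
superposition row 2 [arm held]: sun y, ring −(16/38)·y, arm 0
boundary: total ω_ring = x − (16/38)·y = 0 and total ω_sun = x + y = 1  ⇒  y = 19/27, x = 8/27
row 2 ring = −(16/38)·19/27 = -8/27
totals (row 1 + row 2): sun 8/27 + 19/27 = 1, ring 8/27 + (-8/27) = 0, arm 8/27 + 0 = 8/27
asked cell (total, arm) = 8/27

row1: w_G1=8/27 w_G3=8/27 w_R=8/27
row2: w_G1=19/27 w_G3=-8/27 w_R=0
total: w_G1=1 w_G3=0 w_R=8/27
asked value: 8/27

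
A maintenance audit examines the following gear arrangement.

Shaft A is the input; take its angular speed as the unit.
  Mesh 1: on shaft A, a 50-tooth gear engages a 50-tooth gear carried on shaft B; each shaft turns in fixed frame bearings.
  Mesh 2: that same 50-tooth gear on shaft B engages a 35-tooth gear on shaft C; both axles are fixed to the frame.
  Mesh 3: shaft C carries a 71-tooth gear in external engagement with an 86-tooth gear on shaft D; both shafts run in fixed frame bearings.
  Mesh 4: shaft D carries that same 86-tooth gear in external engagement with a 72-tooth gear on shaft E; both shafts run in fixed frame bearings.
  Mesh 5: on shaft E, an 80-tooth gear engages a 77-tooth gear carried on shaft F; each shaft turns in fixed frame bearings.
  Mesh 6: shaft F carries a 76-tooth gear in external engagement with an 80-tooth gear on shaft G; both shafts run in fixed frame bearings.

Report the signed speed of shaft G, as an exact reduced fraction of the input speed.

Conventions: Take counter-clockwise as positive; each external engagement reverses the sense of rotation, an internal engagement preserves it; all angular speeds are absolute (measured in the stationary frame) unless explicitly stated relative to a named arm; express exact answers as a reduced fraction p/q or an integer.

6745/4851

6-mesh fixed-axis compound train (all bearings frame-fixed)
mesh 1 [50T→50T]: |ω|/ω_in = 1×50/50 = 1, sense flips to −
mesh 2 [50T→35T]: |ω|/ω_in = 1×50/35 = 10/7, sense flips to +
mesh 3 [71T→86T]: |ω|/ω_in = (10/7)×71/86 = 355/301, sense flips to −
mesh 4 [86T→72T]: |ω|/ω_in = (355/301)×86/72 = 355/252, sense flips to +
mesh 5 [80T→77T]: |ω|/ω_in = (355/252)×80/77 = 7100/4851, sense flips to −
mesh 6 [76T→80T]: |ω|/ω_in = (7100/4851)×76/80 = 6745/4851, sense flips to +
signed output speed (× input speed) = 6745/4851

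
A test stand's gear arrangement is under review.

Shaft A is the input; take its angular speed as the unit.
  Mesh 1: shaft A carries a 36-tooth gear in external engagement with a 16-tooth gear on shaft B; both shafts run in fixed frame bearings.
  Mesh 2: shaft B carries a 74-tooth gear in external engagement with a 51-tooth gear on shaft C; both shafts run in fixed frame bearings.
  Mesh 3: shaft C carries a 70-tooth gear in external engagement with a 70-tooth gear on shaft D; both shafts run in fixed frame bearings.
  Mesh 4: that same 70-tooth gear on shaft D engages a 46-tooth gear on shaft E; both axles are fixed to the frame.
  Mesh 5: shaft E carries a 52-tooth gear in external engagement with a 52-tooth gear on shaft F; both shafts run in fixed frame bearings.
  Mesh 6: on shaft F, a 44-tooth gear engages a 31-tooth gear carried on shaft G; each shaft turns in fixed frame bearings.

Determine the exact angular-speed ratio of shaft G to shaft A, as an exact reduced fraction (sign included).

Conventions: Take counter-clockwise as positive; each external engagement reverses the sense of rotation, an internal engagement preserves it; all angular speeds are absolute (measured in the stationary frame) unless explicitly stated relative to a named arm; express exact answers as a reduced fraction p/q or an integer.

class = fixed-axis compound train [6 meshes; 6 ratios multiply, 6 sense flips]
mesh 1 [36T→16T]: running ratio 9/4, sense −
mesh 2 [74T→51T]: running ratio 111/34, sense +
mesh 3 [70T→70T]: running ratio 111/34, sense −
mesh 4 [70T→46T]: running ratio 3885/782, sense +
mesh 5 [52T→52T]: running ratio 3885/782, sense −
mesh 6 [44T→31T]: running ratio 85470/12121, sense +
ω_out/ω_in = 85470/12121

85470/12121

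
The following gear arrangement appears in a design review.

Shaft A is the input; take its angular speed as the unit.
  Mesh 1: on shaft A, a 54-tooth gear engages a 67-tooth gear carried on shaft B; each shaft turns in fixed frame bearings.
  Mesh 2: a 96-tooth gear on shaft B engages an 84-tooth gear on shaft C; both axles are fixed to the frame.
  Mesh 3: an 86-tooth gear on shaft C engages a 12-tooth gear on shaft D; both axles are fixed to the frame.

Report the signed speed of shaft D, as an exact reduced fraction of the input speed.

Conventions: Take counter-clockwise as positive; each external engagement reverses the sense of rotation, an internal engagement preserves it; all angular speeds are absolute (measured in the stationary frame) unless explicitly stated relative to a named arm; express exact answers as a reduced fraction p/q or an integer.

3-mesh fixed-axis compound train (all bearings frame-fixed)
mesh 1 [54T→67T]: |ω|/ω_in = 1×54/67 = 54/67, sense flips to −
mesh 2 [96T→84T]: |ω|/ω_in = (54/67)×96/84 = 432/469, sense flips to +
mesh 3 [86T→12T]: |ω|/ω_in = (432/469)×86/12 = 3096/469, sense flips to −
signed output speed (× input speed) = -3096/469

-3096/469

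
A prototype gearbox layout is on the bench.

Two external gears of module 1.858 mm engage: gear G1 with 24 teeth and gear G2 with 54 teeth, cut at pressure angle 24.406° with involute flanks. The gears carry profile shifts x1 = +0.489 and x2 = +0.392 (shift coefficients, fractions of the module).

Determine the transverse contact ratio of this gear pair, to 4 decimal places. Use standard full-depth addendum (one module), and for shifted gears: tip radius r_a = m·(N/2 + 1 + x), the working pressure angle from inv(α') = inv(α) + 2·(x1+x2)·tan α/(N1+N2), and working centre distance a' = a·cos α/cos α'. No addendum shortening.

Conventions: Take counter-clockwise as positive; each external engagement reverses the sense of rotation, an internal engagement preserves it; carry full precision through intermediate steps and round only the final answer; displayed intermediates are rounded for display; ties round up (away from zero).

recognized (one external pair, fixed centres): single-mesh tooth geometry, m = 1.858, N1 = 24, N2 = 54
base radii: r_b1 = 20.303638, r_b2 = 45.683186
tip radii: r_a1 = 25.062562, r_a2 = 52.752336
inv(α') = inv(24.406°) + 2·(+0.489+0.392)·tan α/(24+54) = 0.03803135  ⇒  α' = 26.94354°
a' = a·cos α / cos α' = 72.4620·cos 24.406°/cos 26.94354° = 74.021615
action lengths: √(r_a1²−r_b1²) = 14.693342, √(r_a2²−r_b2²) = 26.379072
base pitch p_b = π·m·cos α = 5.315480
CR = (14.693342 + 26.379072 − 74.021615·sin 26.94354°)/5.315480 = 1.417052
contact ratio ≈ 1.4171

1.4171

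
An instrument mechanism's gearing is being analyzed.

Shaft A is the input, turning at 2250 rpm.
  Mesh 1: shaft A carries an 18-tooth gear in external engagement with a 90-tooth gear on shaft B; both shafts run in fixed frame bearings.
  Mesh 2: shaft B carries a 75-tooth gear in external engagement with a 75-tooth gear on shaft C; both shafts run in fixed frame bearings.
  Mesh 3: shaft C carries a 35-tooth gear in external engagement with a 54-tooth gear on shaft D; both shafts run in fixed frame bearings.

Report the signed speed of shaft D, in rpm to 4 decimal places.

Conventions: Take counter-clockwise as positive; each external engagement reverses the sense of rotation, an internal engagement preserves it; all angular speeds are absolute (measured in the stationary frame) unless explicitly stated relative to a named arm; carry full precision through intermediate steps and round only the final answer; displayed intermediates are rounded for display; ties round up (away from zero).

-291.6667 rpm

class = fixed-axis compound train [3 meshes; 3 ratios multiply, 3 sense flips]
mesh 1 [18T→90T]: ω = 2250.0000×18/90 = 450.0000 rpm, sense flips to −
mesh 2 [75T→75T]: ω = 450.0000×75/75 = 450.0000 rpm, sense flips to +
mesh 3 [35T→54T]: ω = 450.0000×35/54 = 291.6667 rpm, sense flips to −
signed output speed = -291.6667 rpm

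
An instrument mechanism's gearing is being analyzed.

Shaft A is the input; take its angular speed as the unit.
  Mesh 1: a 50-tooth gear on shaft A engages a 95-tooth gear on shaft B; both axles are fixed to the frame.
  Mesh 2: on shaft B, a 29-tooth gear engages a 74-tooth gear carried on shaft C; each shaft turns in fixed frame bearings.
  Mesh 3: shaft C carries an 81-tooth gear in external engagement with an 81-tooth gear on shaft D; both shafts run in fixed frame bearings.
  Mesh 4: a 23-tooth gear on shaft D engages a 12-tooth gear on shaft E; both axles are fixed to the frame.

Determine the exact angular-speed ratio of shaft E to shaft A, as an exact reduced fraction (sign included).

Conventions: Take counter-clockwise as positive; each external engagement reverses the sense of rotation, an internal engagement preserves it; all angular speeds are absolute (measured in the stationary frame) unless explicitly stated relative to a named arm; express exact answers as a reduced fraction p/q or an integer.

3335/8436

class = fixed-axis compound train [4 meshes; 4 ratios multiply, 4 sense flips]
mesh 1 [50T→95T]: running ratio 10/19, sense −
mesh 2 [29T→74T]: running ratio 145/703, sense +
mesh 3 [81T→81T]: running ratio 145/703, sense −
mesh 4 [23T→12T]: running ratio 3335/8436, sense +
ω_out/ω_in = 3335/8436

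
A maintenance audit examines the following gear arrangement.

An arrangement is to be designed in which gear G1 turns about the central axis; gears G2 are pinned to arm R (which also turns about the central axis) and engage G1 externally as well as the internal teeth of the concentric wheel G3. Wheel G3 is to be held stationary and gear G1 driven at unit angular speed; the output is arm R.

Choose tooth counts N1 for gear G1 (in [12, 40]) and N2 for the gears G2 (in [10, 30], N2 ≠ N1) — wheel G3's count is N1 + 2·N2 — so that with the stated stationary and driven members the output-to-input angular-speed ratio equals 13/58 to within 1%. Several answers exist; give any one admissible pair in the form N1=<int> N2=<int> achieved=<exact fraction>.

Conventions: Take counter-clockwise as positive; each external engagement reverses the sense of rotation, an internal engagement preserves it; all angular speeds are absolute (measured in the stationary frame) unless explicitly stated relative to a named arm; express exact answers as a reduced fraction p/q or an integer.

N1=13 N2=16 achieved=13/58

topology: planetary set — design target 13/58, arm = carrier (Willis)
Willis with ω_ring = 0: ω_arm/ω_sun = N1/(N1+N3); set equal to 13/58  ⇒  N3/N1 = 1/(13/58) − 1 = 45/13
N3 = N1 + 2·N2  ⇒  N2/N1 = (N3/N1 − 1)/2 = (45/13 − 1)/2 = 16/13
smallest multiple with N1 ≥ 12 and N2 ≥ 10: k = 1  ⇒  N1 = 1·13 = 13, N2 = 1·16 = 16 (N1 ≤ 40, N2 ≤ 30, N2 ≠ N1 ✓), N3 = 13 + 2·16 = 45
check: N1/(N1+N3) with N1 = 13, N3 = 45 gives 13/58; |achieved − target| = 0 ≤ 13/5800 ✓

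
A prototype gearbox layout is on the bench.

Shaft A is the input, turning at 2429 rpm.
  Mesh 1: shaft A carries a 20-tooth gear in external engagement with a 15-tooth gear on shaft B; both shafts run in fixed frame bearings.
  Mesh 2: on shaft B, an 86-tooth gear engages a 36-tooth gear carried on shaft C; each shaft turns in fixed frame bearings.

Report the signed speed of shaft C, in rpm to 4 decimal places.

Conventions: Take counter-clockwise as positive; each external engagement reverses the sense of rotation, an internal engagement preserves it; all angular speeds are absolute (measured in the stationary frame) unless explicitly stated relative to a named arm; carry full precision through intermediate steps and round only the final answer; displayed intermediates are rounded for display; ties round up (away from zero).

+7736.8148 rpm

topology: fixed-axis compound train — 2 meshes, A→C
mesh 1 [20T→15T]: ω = 2429.0000×20/15 = 3238.6667 rpm, sense flips to −
mesh 2 [86T→36T]: ω = 3238.6667×86/36 = 7736.8148 rpm, sense flips to +
signed output speed = +7736.8148 rpm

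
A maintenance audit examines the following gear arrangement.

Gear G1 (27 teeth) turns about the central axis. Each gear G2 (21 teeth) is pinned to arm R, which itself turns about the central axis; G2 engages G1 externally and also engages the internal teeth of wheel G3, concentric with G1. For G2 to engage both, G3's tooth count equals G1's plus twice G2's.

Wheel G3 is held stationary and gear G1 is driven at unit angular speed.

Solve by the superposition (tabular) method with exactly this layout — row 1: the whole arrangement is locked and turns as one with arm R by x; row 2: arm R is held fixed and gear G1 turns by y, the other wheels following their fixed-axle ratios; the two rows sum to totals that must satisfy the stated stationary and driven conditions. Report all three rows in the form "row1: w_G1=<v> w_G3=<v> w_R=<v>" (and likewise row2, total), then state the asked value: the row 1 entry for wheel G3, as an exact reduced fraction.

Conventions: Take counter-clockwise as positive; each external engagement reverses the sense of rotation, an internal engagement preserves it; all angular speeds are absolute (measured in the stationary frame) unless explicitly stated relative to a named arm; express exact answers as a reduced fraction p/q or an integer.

recognized (axles ride arm R): planetary set, 27/21/69 teeth
row 1: whole set turns with the arm by x
row 2 — arm fixed, fixed-axis ratios: sun y, ring −(27/69)·y, arm 0
boundary: total ω_ring = x − (27/69)·y = 0 and total ω_sun = x + y = 1  ⇒  y = 23/32, x = 9/32
row 2 ring = −(27/69)·23/32 = -9/32
totals (row 1 + row 2): sun 9/32 + 23/32 = 1, ring 9/32 + (-9/32) = 0, arm 9/32 + 0 = 9/32
asked cell (row1, ring) = 9/32

row1: w_G1=9/32 w_G3=9/32 w_R=9/32
row2: w_G1=23/32 w_G3=-9/32 w_R=0
total: w_G1=1 w_G3=0 w_R=9/32
asked value: 9/32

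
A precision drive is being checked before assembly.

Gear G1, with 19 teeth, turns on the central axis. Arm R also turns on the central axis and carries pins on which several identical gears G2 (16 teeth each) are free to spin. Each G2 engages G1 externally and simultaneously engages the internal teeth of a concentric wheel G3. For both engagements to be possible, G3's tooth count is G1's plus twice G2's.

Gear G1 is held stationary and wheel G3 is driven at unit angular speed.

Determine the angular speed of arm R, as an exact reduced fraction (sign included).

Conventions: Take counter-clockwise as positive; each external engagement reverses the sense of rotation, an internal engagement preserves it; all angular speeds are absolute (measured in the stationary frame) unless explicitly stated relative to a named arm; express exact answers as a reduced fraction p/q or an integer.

planetary set (19T centre, 16T on arm, 51T internal) — Willis relation
ring teeth: 19 + 2·16 = 51
19(ω_sun−ω_arm) = −51(ω_ring−ω_arm),  ω_sun = 0, ω_ring = 1
19(0−ω_arm) = −51(1−ω_arm)  ⇒  70·ω_arm = 51  ⇒  ω_arm = 51/70
exact speed ratio = 51/70

51/70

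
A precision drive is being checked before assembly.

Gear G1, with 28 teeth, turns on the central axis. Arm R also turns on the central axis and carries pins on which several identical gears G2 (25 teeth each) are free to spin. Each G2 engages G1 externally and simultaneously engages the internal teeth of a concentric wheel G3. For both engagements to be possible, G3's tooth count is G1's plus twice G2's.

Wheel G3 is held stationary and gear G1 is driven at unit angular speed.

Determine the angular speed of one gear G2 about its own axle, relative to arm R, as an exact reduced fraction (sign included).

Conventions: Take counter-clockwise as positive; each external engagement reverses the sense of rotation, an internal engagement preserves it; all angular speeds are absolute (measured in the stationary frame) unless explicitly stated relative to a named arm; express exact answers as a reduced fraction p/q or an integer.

recognized (axles ride arm R): planetary set, 28/25/78 teeth
ring teeth: 28 + 2·25 = 78
28(ω_sun−ω_arm) = −78(ω_ring−ω_arm),  ω_ring = 0, ω_sun = 1
28(1−ω_arm) = −78(0−ω_arm)  ⇒  106·ω_arm = 28  ⇒  ω_arm = 14/53
sun–planet mesh: 28·(1−14/53) = −25·(ω_p−ω_arm)  ⇒  ω_p−ω_arm = -1092/1325
exact speed ratio = -1092/1325

-1092/1325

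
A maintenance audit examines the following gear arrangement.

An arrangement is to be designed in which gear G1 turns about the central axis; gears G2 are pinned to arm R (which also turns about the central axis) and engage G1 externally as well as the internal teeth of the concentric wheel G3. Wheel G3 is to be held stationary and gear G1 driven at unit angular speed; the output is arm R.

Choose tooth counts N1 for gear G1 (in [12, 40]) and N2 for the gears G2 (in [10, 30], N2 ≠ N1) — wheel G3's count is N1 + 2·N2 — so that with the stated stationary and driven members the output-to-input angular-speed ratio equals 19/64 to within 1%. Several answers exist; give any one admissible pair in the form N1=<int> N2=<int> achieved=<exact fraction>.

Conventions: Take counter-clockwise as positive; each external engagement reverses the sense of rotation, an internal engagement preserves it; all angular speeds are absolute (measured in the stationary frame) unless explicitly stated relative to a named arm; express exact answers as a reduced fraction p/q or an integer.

planetary set to be sized for 19/64 (Willis relation)
Willis with ω_ring = 0: ω_arm/ω_sun = N1/(N1+N3); set equal to 19/64  ⇒  N3/N1 = 1/(19/64) − 1 = 45/19
N3 = N1 + 2·N2  ⇒  N2/N1 = (N3/N1 − 1)/2 = (45/19 − 1)/2 = 13/19
smallest multiple with N1 ≥ 12 and N2 ≥ 10: k = 1  ⇒  N1 = 1·19 = 19, N2 = 1·13 = 13 (N1 ≤ 40, N2 ≤ 30, N2 ≠ N1 ✓), N3 = 19 + 2·13 = 45
check: N1/(N1+N3) with N1 = 19, N3 = 45 gives 19/64; |achieved − target| = 0 ≤ 19/6400 ✓

N1=19 N2=13 achieved=19/64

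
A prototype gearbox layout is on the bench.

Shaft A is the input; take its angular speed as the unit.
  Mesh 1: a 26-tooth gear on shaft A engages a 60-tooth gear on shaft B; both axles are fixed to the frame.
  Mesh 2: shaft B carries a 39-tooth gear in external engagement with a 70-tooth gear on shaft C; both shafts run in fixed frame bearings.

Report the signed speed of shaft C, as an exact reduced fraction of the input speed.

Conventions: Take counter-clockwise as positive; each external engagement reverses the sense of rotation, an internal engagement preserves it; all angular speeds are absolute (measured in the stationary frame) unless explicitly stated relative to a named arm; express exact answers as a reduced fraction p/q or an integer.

2-mesh fixed-axis compound train (all bearings frame-fixed)
mesh 1 [26T→60T]: |ω|/ω_in = 1×26/60 = 13/30, sense flips to −
mesh 2 [39T→70T]: |ω|/ω_in = (13/30)×39/70 = 169/700, sense flips to +
signed output speed (× input speed) = 169/700

169/700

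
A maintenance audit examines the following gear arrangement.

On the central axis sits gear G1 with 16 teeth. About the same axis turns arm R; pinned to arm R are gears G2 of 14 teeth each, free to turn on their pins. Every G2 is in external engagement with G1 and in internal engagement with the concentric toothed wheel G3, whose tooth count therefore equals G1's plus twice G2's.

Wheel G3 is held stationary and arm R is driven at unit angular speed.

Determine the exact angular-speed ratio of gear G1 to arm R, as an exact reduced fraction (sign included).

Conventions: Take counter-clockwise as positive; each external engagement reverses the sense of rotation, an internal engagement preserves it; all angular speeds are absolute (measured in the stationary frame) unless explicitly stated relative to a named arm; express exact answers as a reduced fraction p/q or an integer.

15/4

class = planetary set [G3 = 16+2·14 = 44; Willis about the carrier]
ring teeth: 16 + 2·14 = 44
16(ω_sun−ω_arm) = −44(ω_ring−ω_arm),  ω_ring = 0, ω_arm = 1
ω_sun = 1 − (44/16)(0−1) = 15/4
ω_out/ω_in = 15/4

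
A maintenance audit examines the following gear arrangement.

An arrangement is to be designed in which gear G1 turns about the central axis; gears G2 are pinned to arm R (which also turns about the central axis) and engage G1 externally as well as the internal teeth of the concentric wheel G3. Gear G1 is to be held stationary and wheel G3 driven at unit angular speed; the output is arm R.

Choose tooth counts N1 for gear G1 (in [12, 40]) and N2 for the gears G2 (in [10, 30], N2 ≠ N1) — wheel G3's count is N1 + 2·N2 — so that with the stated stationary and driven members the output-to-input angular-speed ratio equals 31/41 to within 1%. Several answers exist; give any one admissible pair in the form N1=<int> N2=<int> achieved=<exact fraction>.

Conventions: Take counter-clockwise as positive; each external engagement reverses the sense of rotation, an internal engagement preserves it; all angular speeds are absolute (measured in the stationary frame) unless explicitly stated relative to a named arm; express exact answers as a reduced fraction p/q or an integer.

N1=20 N2=21 achieved=31/41

class = planetary set [ratio 31/41 wanted; Willis about the carrier]
Willis with ω_sun = 0: ω_arm/ω_ring = N3/(N1+N3); set equal to 31/41  ⇒  N3/N1 = (31/41)/(1 − 31/41) = 31/10
N3 = N1 + 2·N2  ⇒  N2/N1 = (N3/N1 − 1)/2 = (31/10 − 1)/2 = 21/20
smallest multiple with N1 ≥ 12 and N2 ≥ 10: k = 1  ⇒  N1 = 1·20 = 20, N2 = 1·21 = 21 (N1 ≤ 40, N2 ≤ 30, N2 ≠ N1 ✓), N3 = 20 + 2·21 = 62
check: N3/(N1+N3) with N1 = 20, N3 = 62 gives 31/41; |achieved − target| = 0 ≤ 31/4100 ✓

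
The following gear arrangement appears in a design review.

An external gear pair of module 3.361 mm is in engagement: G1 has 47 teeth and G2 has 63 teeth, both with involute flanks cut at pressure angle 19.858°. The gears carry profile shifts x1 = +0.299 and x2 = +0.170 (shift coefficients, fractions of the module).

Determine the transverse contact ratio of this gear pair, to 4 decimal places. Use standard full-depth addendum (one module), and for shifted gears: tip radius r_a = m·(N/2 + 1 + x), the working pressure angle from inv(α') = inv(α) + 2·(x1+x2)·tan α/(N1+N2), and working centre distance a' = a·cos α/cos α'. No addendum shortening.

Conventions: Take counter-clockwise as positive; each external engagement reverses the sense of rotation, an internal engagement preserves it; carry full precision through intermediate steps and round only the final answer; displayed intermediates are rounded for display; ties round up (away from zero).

recognized (one external pair, fixed centres): single-mesh tooth geometry, m = 3.361, N1 = 47, N2 = 63
base radii: r_b1 = 74.286935, r_b2 = 99.576104
tip radii: r_a1 = 83.349439, r_a2 = 109.803870
inv(α') = inv(19.858°) + 2·(+0.299+0.170)·tan α/(47+63) = 0.01765835  ⇒  α' = 21.12112°
a' = a·cos α / cos α' = 184.8550·cos 19.858°/cos 21.12112° = 186.384180
action lengths: √(r_a1²−r_b1²) = 37.796565, √(r_a2²−r_b2²) = 46.276229
base pitch p_b = π·m·cos α = 9.931034
CR = (37.796565 + 46.276229 − 186.384180·sin 21.12112°)/9.931034 = 1.702844
contact ratio ≈ 1.7028

1.7028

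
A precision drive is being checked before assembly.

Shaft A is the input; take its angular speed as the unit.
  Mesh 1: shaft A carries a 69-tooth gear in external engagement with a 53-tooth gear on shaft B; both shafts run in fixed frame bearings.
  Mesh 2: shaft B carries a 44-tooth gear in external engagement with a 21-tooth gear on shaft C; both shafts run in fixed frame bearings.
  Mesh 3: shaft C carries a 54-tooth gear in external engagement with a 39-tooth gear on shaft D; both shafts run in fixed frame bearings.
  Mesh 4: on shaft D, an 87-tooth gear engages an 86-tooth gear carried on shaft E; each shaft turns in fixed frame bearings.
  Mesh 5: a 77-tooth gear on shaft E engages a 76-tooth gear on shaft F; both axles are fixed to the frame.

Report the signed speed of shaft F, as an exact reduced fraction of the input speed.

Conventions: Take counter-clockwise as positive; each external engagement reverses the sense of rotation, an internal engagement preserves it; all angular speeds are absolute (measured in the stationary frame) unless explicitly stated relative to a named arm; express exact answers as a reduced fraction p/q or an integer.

5-mesh fixed-axis compound train (all bearings frame-fixed)
mesh 1 [69T→53T]: |ω|/ω_in = 1×69/53 = 69/53, sense flips to −
mesh 2 [44T→21T]: |ω|/ω_in = (69/53)×44/21 = 1012/371, sense flips to +
mesh 3 [54T→39T]: |ω|/ω_in = (1012/371)×54/39 = 18216/4823, sense flips to −
mesh 4 [87T→86T]: |ω|/ω_in = (18216/4823)×87/86 = 792396/207389, sense flips to +
mesh 5 [77T→76T]: |ω|/ω_in = (792396/207389)×77/76 = 2179089/562913, sense flips to −
signed output speed (× input speed) = -2179089/562913

-2179089/562913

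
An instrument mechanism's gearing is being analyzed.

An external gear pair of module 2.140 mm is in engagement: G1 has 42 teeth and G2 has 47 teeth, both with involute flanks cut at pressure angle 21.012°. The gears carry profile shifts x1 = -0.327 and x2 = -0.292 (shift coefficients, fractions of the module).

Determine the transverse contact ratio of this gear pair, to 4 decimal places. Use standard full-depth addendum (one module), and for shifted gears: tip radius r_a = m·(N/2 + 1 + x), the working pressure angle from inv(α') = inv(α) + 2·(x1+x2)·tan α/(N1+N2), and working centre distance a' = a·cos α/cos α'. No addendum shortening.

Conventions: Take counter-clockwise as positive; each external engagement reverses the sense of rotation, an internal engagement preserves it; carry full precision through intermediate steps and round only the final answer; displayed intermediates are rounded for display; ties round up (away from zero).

class = single-mesh tooth geometry [involute pair 42T × 47T, m = 2.140]
base radii: r_b1 = 41.951730, r_b2 = 46.945984
tip radii: r_a1 = 46.380220, r_a2 = 51.805120
inv(α') = inv(21.012°) + 2·(-0.327-0.292)·tan α/(42+47) = 0.01203284  ⇒  α' = 18.66396°
a' = a·cos α / cos α' = 95.2300·cos 21.012°/cos 18.66396° = 93.832184
action lengths: √(r_a1²−r_b1²) = 19.778198, √(r_a2²−r_b2²) = 21.905366
base pitch p_b = π·m·cos α = 6.275964
CR = (19.778198 + 21.905366 − 93.832184·sin 18.66396°)/6.275964 = 1.857190
contact ratio ≈ 1.8572

1.8572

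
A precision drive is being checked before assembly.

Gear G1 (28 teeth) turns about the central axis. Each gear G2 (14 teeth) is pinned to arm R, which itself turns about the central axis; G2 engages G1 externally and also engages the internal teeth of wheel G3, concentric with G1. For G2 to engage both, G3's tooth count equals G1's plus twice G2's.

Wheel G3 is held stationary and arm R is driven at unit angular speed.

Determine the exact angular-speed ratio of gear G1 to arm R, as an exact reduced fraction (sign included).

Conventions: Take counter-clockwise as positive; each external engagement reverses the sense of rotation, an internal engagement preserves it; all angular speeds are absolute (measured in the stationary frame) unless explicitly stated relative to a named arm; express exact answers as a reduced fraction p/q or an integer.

topology: planetary set — G1 28T / G2 14T / G3 56T, arm = carrier (Willis)
ring teeth: 28 + 2·14 = 56
28(ω_sun−ω_arm) = −56(ω_ring−ω_arm),  ω_ring = 0, ω_arm = 1
ω_sun = 1 − (56/28)(0−1) = 3
ω_out/ω_in = 3

3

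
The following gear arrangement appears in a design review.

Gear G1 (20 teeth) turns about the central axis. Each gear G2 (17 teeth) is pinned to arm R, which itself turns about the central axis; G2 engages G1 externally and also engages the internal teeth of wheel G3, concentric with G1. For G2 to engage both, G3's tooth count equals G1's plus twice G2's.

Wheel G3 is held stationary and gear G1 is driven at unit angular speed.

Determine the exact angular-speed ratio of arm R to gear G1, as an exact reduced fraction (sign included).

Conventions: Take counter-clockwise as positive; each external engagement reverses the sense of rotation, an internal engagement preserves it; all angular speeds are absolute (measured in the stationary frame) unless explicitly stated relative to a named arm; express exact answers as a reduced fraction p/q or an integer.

class = planetary set [G3 = 20+2·17 = 54; Willis about the carrier]
ring teeth: 20 + 2·17 = 54
20(ω_sun−ω_arm) = −54(ω_ring−ω_arm),  ω_ring = 0, ω_sun = 1
20(1−ω_arm) = −54(0−ω_arm)  ⇒  74·ω_arm = 20  ⇒  ω_arm = 10/37
ω_out/ω_in = 10/37

10/37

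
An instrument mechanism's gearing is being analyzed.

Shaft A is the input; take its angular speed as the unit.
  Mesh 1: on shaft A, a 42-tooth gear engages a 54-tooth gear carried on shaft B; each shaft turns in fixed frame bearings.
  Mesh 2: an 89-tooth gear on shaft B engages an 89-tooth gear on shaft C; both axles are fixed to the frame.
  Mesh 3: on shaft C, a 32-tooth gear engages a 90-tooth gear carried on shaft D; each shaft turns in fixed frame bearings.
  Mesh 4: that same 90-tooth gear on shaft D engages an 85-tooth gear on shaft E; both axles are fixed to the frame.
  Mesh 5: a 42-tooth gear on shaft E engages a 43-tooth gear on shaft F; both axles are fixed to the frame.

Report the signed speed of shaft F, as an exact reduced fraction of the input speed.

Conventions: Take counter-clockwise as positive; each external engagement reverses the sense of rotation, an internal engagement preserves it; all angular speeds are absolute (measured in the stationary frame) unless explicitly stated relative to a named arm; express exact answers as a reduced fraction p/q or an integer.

-3136/10965

5-mesh fixed-axis compound train (all bearings frame-fixed)
mesh 1 [42T→54T]: |ω|/ω_in = 1×42/54 = 7/9, sense flips to −
mesh 2 [89T→89T]: |ω|/ω_in = (7/9)×89/89 = 7/9, sense flips to +
mesh 3 [32T→90T]: |ω|/ω_in = (7/9)×32/90 = 112/405, sense flips to −
mesh 4 [90T→85T]: |ω|/ω_in = (112/405)×90/85 = 224/765, sense flips to +
mesh 5 [42T→43T]: |ω|/ω_in = (224/765)×42/43 = 3136/10965, sense flips to −
signed output speed (× input speed) = -3136/10965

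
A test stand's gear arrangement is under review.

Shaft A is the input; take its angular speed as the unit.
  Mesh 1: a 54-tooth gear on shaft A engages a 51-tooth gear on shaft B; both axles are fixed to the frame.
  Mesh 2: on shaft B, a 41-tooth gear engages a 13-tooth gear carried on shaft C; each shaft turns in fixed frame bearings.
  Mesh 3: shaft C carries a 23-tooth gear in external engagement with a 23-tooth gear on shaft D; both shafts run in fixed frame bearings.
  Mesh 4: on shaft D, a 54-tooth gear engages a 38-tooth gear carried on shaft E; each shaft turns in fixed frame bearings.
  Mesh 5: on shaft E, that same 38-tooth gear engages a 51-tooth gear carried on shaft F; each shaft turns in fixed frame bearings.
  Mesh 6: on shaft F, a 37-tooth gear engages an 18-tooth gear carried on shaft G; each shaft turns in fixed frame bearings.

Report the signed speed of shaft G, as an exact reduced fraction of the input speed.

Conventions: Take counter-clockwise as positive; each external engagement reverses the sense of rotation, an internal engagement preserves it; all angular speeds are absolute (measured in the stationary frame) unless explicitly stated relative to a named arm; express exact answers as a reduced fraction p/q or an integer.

6-mesh fixed-axis compound train (all bearings frame-fixed)
mesh 1 [54T→51T]: |ω|/ω_in = 1×54/51 = 18/17, sense flips to −
mesh 2 [41T→13T]: |ω|/ω_in = (18/17)×41/13 = 738/221, sense flips to +
mesh 3 [23T→23T]: |ω|/ω_in = (738/221)×23/23 = 738/221, sense flips to −
mesh 4 [54T→38T]: |ω|/ω_in = (738/221)×54/38 = 19926/4199, sense flips to +
mesh 5 [38T→51T]: |ω|/ω_in = (19926/4199)×38/51 = 13284/3757, sense flips to −
mesh 6 [37T→18T]: |ω|/ω_in = (13284/3757)×37/18 = 27306/3757, sense flips to +
signed output speed (× input speed) = 27306/3757

27306/3757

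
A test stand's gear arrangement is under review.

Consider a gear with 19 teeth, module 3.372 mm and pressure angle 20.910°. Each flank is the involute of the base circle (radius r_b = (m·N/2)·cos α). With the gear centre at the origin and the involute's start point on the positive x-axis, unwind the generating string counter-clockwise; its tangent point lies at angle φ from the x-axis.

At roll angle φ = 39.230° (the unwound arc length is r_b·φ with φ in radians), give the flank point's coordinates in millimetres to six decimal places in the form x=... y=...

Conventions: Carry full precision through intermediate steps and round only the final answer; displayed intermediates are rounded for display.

topology: single-mesh involute geometry — m = 3.372, N = 19
pitch radius r_p = m·N/2 = 3.372·19/2 = 32.034000
base radius r_b = r_p·cos α = 32.034000·cos 20.910° = 29.924311
roll angle φ = 39.230° = 0.68469267 rad
x = r_b·(cos φ + φ·sin φ) = 36.137707
y = r_b·(sin φ − φ·cos φ) = 3.054160

x=36.137707 y=3.054160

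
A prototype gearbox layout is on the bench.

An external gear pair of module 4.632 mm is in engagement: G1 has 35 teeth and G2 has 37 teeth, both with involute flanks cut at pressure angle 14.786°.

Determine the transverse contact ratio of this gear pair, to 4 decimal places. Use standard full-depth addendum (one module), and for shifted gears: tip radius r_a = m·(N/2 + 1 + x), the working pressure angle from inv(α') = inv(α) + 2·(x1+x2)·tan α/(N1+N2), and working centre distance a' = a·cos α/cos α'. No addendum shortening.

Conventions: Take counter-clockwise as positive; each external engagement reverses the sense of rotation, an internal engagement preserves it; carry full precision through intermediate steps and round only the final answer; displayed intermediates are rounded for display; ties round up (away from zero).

1.9940

topology: single-mesh involute geometry — m = 4.632, 35T/37T pair
base radii: r_b1 = 78.375761, r_b2 = 82.854376
tip radii: r_a1 = 85.692000, r_a2 = 90.324000
no profile shift: α' = α, a' = a
action lengths: √(r_a1²−r_b1²) = 34.646197, √(r_a2²−r_b2²) = 35.966336
base pitch p_b = π·m·cos α = 14.069984
CR = (34.646197 + 35.966336 − 166.752000·sin 14.78600°)/14.069984 = 1.994021
contact ratio ≈ 1.9940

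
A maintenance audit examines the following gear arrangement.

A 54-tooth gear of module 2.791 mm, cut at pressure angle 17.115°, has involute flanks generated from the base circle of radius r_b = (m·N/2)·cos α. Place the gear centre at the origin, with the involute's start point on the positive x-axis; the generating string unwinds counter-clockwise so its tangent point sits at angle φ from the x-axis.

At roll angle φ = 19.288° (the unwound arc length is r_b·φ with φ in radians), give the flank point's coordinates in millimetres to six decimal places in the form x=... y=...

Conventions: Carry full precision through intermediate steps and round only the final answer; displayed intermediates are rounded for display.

x=75.985859 y=0.905514

class = single-mesh tooth geometry [base-circle involute, m = 2.791, 54T]
pitch radius r_p = m·N/2 = 2.791·54/2 = 75.357000
base radius r_b = r_p·cos α = 75.357000·cos 17.115° = 72.019891
roll angle φ = 19.288° = 0.33663911 rad
x = r_b·(cos φ + φ·sin φ) = 75.985859
y = r_b·(sin φ − φ·cos φ) = 0.905514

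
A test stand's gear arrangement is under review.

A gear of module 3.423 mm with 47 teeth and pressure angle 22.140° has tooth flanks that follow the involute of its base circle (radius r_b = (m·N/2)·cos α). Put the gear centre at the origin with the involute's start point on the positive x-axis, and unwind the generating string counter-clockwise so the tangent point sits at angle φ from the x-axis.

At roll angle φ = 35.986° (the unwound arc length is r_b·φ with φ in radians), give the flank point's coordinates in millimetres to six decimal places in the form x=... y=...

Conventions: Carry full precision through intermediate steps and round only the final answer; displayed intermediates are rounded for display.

x=87.787517 y=5.914150

topology: single-mesh involute geometry — m = 3.423, N = 47
pitch radius r_p = m·N/2 = 3.423·47/2 = 80.440500
base radius r_b = r_p·cos α = 80.440500·cos 22.140° = 74.509280
roll angle φ = 35.986° = 0.62807418 rad
x = r_b·(cos φ + φ·sin φ) = 87.787517
y = r_b·(sin φ − φ·cos φ) = 5.914150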